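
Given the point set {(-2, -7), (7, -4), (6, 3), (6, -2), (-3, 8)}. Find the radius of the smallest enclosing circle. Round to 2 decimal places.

8.07

By Welzl's lemma the MEC is supported by two points (diametrically opposite) or three points (on a circumcircle).
The minimum enclosing circle is determined by three boundary points: (-2, -7), (7, -4), (-3, 8).
Their circumcentre is (10/23, 16/23) with r² = 34465/529.
The farthest remaining point (6, -2) is at distance² 20228/529 ≤ 34465/529.
r = √(34465/529) ≈ 8.07.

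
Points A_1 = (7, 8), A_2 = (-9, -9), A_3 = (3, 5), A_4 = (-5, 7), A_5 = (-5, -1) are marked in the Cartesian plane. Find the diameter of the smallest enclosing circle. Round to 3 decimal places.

23.345

By Welzl's lemma the MEC is supported by two points (diametrically opposite) or three points (on a circumcircle).
The farthest pair is A_1–A_2 with squared distance 545. The circle on this segment as diameter has centre (-1, -0.5) and r² = 545/4 = 136.25.
Check A_3: distance² to centre = 46.25 ≤ 136.25, so it lies inside.
All remaining points lie in this disk, and no smaller disk contains both endpoints, so this is the minimum enclosing circle.
Diameter = 2r = 2√(136.25) ≈ 23.345.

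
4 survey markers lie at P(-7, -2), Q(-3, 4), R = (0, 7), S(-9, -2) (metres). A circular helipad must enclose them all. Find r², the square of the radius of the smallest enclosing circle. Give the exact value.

The minimum enclosing circle of a finite set is fixed by two of the points (as a diameter) or three (as a circumcircle).
The farthest pair is R–S with squared distance 162. The circle on this segment as diameter has centre (-4.5, 2.5) and r² = 162/4 = 40.5.
Check P: distance² to centre = 26.5 ≤ 40.5, so it lies inside.
All remaining points lie in this disk, and no smaller disk contains both endpoints, so this is the minimum enclosing circle.

40.5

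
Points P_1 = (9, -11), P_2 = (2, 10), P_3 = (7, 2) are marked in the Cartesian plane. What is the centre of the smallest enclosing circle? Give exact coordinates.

(5.5, -0.5)

Side lengths²: P_1P_2² = 490, P_1P_3² = 173, P_2P_3² = 89.
Since P_1P_2² = 490 ≥ 173 + 89 = 262, the angle opposite P_1P_2 is not acute, so the smallest enclosing circle has P_1P_2 as diameter.
Centre = midpoint of P_1P_2 = (5.5, -0.5), r² = 490/4 = 122.5.
Centre = (5.5, -0.5).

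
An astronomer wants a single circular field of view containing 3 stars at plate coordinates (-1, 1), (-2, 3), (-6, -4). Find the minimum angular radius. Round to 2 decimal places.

4.03

Call the three points A, B, C in the order given.
Side lengths²: AB² = 5, AC² = 50, BC² = 65.
Since BC² = 65 ≥ 50 + 5 = 55, the angle opposite BC is not acute, so the smallest enclosing circle has BC as diameter.
Centre = midpoint of BC = (-4, -0.5), r² = 65/4 = 16.25.
r = √(16.25) ≈ 4.03.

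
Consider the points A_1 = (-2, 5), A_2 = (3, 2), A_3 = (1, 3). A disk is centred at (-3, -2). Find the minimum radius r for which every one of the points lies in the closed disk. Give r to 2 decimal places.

7.21

The required radius is the distance from (-3, -2) to the farthest point.
Squared distances: 50, 52, 41.
Maximum is 52, attained at A_2.
r = √52 ≈ 7.21.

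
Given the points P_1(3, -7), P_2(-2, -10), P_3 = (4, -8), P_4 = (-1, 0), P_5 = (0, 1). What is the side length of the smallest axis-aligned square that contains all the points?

The bounding box has width 6 and height 11.
An axis-aligned square enclosing the set must have side ≥ max(width, height).
So the minimum side is max(6, 11) = 11.

11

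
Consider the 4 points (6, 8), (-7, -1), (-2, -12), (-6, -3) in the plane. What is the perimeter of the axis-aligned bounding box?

66

Width = max x − min x = 6 − (-7) = 13.
Height = max y − min y = 8 − (-12) = 20.
Perimeter = 2(13 + 20) = 66.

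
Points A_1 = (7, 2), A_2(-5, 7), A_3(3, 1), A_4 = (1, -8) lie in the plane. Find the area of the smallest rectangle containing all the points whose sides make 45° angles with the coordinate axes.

168

In coordinates u = x + y, v = x − y the rectangle is axis-aligned; the map (x,y)→(u,v) scales areas by 2.
u-values: 9, 2, 4, -7; range = 9 − (-7) = 16.
v-values: 5, -12, 2, 9; range = 9 − (-12) = 21.
Area = (16 × 21) / 2 = 168.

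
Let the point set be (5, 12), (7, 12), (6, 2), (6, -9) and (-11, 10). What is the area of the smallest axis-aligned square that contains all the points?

The bounding box has width 18 and height 21.
An axis-aligned square enclosing the set must have side ≥ max(width, height).
So the minimum side is max(18, 21) = 21.
Area = 21² = 441.

441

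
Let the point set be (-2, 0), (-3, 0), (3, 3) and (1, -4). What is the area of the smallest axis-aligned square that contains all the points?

49

The bounding box has width 6 and height 7.
An axis-aligned square enclosing the set must have side ≥ max(width, height).
So the minimum side is max(6, 7) = 7.
Area = 7² = 49.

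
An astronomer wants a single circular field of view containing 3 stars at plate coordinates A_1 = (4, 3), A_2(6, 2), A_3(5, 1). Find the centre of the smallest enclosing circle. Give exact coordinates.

Side lengths²: A_1A_2² = 5, A_1A_3² = 5, A_2A_3² = 2.
Since A_1A_3² = 5 < 5 + 2 = 7, the triangle is acute, so the smallest enclosing circle is the circumcircle.
Circumcentre = (29/6, 13/6), r² = 25/18.
Centre = (29/6, 13/6).

(29/6, 13/6)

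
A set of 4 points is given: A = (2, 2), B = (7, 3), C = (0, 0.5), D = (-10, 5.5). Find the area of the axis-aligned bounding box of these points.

x ranges over [-10, 7], width 17.
y ranges over [0.5, 5.5], height 5.
Area = 17 × 5 = 85.

85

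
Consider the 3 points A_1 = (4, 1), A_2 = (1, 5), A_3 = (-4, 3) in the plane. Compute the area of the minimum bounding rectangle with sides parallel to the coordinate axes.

32

x ranges over [-4, 4], width 8.
y ranges over [1, 5], height 4.
Area = 8 × 4 = 32.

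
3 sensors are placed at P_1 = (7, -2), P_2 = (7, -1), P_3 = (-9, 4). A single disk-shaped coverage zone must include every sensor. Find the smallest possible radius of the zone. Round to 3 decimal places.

8.544

Side lengths²: P_1P_2² = 1, P_1P_3² = 292, P_2P_3² = 281.
Since P_1P_3² = 292 ≥ 281 + 1 = 282, the angle opposite P_1P_3 is not acute, so the smallest enclosing circle has P_1P_3 as diameter.
Centre = midpoint of P_1P_3 = (-1, 1), r² = 292/4 = 73.
r = √73 ≈ 8.544.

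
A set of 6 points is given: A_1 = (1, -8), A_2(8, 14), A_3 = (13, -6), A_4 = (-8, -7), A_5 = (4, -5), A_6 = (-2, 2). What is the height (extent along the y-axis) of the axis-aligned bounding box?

22

max y = 14, min y = -8, so height = 22.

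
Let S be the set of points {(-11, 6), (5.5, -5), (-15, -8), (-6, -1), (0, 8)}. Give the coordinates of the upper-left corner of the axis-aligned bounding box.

(-15, 8)

x-range [-15, 5.5], y-range [-8, 8].
The upper-left corner is (-15, 8).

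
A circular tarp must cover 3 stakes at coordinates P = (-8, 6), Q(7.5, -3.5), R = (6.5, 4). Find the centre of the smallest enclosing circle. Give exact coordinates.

Side lengths²: PQ² = 330.5, PR² = 214.25, QR² = 57.25.
Since PQ² = 330.5 ≥ 214.25 + 57.25 = 271.5, the angle opposite PQ is not acute, so the smallest enclosing circle has PQ as diameter.
Centre = midpoint of PQ = (-0.25, 1.25), r² = 330.5/4 = 82.625.
Centre = (-0.25, 1.25).

(-0.25, 1.25)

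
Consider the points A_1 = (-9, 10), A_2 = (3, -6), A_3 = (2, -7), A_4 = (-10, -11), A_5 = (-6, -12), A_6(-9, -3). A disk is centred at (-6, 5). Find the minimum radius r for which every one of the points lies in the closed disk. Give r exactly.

The required radius is the distance from (-6, 5) to the farthest point.
Squared distances: 34, 202, 208, 272, 289, 73.
Maximum is 289, attained at A_5.
r = √289 = 17.

17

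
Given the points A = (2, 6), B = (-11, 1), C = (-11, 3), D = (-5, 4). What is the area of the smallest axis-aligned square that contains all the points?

169

The bounding box has width 13 and height 5.
An axis-aligned square enclosing the set must have side ≥ max(width, height).
So the minimum side is max(13, 5) = 13.
Area = 13² = 169.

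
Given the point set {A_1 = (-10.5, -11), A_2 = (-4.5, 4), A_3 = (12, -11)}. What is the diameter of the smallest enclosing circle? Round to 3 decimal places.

24.017

Side lengths²: A_1A_2² = 261, A_1A_3² = 506.25, A_2A_3² = 497.25.
Since A_1A_3² = 506.25 < 497.25 + 261 = 758.25, the triangle is acute, so the smallest enclosing circle is the circumcircle.
Circumcentre = (0.75, -6.8), r² = 144.2025.
Diameter = 2r = 2√(144.2025) ≈ 24.017.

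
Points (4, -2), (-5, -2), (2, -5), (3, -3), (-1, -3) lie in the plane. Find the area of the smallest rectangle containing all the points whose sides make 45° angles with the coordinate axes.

45

In coordinates u = x + y, v = x − y the rectangle is axis-aligned; the map (x,y)→(u,v) scales areas by 2.
u-values: 2, -7, -3, 0, -4; range = 2 − (-7) = 9.
v-values: 6, -3, 7, 6, 2; range = 7 − (-3) = 10.
Area = (9 × 10) / 2 = 45.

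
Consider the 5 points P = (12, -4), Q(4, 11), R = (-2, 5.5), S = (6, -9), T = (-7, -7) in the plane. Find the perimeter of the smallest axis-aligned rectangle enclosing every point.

Width = max x − min x = 12 − (-7) = 19.
Height = max y − min y = 11 − (-9) = 20.
Perimeter = 2(19 + 20) = 78.

78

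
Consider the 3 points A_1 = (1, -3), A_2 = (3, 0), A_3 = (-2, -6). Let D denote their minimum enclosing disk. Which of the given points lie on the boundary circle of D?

A_2, A_3

Side lengths²: A_1A_2² = 13, A_1A_3² = 18, A_2A_3² = 61.
Since A_2A_3² = 61 ≥ 18 + 13 = 31, the angle opposite A_2A_3 is not acute, so the smallest enclosing circle has A_2A_3 as diameter.
Centre = midpoint of A_2A_3 = (0.5, -3), r² = 61/4 = 15.25.
The points at distance exactly r from the centre are A_2, A_3 — 2 points.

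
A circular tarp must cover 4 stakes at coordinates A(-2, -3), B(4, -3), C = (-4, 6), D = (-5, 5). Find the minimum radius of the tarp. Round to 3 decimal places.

6.031

The minimum enclosing circle is determined by three boundary points: B, C, D.
Their circumcentre is (-9/34, 43/34) with r² = 21025/578.
The farthest remaining point A is at distance² 12253/578 ≤ 21025/578.
r = √(21025/578) ≈ 6.031.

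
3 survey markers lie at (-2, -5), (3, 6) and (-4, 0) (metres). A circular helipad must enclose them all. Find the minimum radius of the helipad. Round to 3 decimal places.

Call the three points A, B, C in the order given.
Side lengths²: AB² = 146, AC² = 29, BC² = 85.
Since AB² = 146 ≥ 85 + 29 = 114, the angle opposite AB is not acute, so the smallest enclosing circle has AB as diameter.
Centre = midpoint of AB = (0.5, 0.5), r² = 146/4 = 36.5.
r = √(36.5) ≈ 6.042.

6.042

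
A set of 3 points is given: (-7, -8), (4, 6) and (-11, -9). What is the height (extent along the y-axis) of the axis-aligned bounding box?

15

max y = 6, min y = -9, so height = 15.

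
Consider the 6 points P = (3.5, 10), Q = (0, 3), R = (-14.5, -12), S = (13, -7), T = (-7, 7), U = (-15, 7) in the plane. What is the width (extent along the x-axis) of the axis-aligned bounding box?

28

max x = 13, min x = -15, so width = 28.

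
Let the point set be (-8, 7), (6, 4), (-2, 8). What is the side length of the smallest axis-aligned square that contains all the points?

14

The bounding box has width 14 and height 4.
An axis-aligned square enclosing the set must have side ≥ max(width, height).
So the minimum side is max(14, 4) = 14.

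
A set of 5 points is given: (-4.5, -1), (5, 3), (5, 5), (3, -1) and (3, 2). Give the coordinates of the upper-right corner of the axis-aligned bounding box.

(5, 5)

x-range [-4.5, 5], y-range [-1, 5].
The upper-right corner is (5, 5).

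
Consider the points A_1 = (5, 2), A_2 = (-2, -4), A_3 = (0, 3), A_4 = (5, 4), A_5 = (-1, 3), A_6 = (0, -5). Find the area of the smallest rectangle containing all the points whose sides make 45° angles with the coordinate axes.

67.5

In coordinates u = x + y, v = x − y the rectangle is axis-aligned; the map (x,y)→(u,v) scales areas by 2.
u-values: 7, -6, 3, 9, 2, -5; range = 9 − (-6) = 15.
v-values: 3, 2, -3, 1, -4, 5; range = 5 − (-4) = 9.
Area = (15 × 9) / 2 = 67.5.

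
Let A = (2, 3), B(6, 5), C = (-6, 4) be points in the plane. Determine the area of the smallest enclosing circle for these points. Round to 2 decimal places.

113.88

Side lengths²: AB² = 20, AC² = 65, BC² = 145.
Since BC² = 145 ≥ 65 + 20 = 85, the angle opposite BC is not acute, so the smallest enclosing circle has BC as diameter.
Centre = midpoint of BC = (0, 4.5), r² = 145/4 = 36.25.
Area = π·r² = π·36.25 ≈ 113.88.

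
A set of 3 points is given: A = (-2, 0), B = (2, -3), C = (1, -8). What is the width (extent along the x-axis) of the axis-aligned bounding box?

4

max x = 2, min x = -2, so width = 4.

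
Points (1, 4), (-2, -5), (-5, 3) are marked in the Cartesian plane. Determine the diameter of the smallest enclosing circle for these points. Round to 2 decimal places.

9.67

Call the three points A, B, C in the order given.
Side lengths²: AB² = 90, AC² = 37, BC² = 73.
Since AB² = 90 < 73 + 37 = 110, the triangle is acute, so the smallest enclosing circle is the circumcircle.
Circumcentre = (-47/34, -7/34), r² = 13505/578.
Diameter = 2r = 2√(13505/578) ≈ 9.67.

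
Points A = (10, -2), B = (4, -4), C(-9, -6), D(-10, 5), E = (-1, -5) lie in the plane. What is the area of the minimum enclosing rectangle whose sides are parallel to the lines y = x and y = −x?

310.5

In coordinates u = x + y, v = x − y the rectangle is axis-aligned; the map (x,y)→(u,v) scales areas by 2.
u-values: 8, 0, -15, -5, -6; range = 8 − (-15) = 23.
v-values: 12, 8, -3, -15, 4; range = 12 − (-15) = 27.
Area = (23 × 27) / 2 = 310.5.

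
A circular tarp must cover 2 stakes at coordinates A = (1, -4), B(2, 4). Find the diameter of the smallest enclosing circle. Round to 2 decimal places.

8.06

The smallest circle enclosing two points has them as diameter endpoints.
Centre = midpoint = (1.5, 0); r² = |AB|²/4 = 65/4 = 16.25.
Diameter = 2r = 2√(16.25) ≈ 8.06.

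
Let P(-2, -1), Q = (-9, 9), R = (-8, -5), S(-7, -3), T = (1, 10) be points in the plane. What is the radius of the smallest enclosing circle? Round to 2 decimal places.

8.75

The farthest pair is R–T with squared distance 306. The circle on this segment as diameter has centre (-3.5, 2.5) and r² = 306/4 = 76.5.
Check P: distance² to centre = 14.5 ≤ 76.5, so it lies inside.
All remaining points lie in this disk, and no smaller disk contains both endpoints, so this is the minimum enclosing circle.
r = √(76.5) ≈ 8.75.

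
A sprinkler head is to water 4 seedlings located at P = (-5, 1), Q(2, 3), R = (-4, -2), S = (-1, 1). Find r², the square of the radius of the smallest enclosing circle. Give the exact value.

The minimum enclosing circle is determined by three boundary points: P, Q, R.
Their circumcentre is (-51/46, 29/46) with r² = 16165/1058.
The farthest remaining point S is at distance² 157/1058 ≤ 16165/1058.

16165/1058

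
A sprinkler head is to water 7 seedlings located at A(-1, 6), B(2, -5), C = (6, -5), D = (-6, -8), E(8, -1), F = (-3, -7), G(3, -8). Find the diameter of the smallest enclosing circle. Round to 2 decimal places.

By Welzl's lemma the MEC is supported by two points (diametrically opposite) or three points (on a circumcircle).
The minimum enclosing circle is determined by three boundary points: A, D, E.
Their circumcentre is (-7/46, -101/46) with r² = 71825/1058.
The farthest remaining point C is at distance² 48365/1058 ≤ 71825/1058.
Diameter = 2r = 2√(71825/1058) ≈ 16.48.

16.48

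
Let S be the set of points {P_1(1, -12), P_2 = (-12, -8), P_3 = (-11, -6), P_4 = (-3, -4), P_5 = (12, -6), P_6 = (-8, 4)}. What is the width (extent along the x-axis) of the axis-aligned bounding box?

24

max x = 12, min x = -12, so width = 24.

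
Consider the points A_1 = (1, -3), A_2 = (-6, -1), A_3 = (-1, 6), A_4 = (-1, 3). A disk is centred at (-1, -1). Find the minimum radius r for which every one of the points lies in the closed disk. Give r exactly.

The required radius is the distance from (-1, -1) to the farthest point.
Squared distances: 8, 25, 49, 16.
Maximum is 49, attained at A_3.
r = √49 = 7.

7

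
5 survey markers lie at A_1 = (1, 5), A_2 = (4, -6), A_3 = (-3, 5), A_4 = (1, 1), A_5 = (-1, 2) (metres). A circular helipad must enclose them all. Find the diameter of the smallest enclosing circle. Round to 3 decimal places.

13.038

A smallest enclosing disk is always determined by at most three of the input points on its boundary.
The farthest pair is A_2–A_3 with squared distance 170. The circle on this segment as diameter has centre (0.5, -0.5) and r² = 170/4 = 42.5.
Check A_1: distance² to centre = 30.5 ≤ 42.5, so it lies inside.
All remaining points lie in this disk, and no smaller disk contains both endpoints, so this is the minimum enclosing circle.
Diameter = 2r = 2√(42.5) ≈ 13.038.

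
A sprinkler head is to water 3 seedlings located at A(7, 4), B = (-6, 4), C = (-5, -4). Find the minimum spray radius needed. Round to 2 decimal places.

Side lengths²: AB² = 169, AC² = 208, BC² = 65.
Since AC² = 208 < 169 + 65 = 234, the triangle is acute, so the smallest enclosing circle is the circumcircle.
Circumcentre = (0.5, 0.75), r² = 52.8125.
r = √(52.8125) ≈ 7.27.

7.27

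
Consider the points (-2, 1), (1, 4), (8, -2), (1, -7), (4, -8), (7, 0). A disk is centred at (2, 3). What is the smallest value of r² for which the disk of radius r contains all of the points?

125

The required radius is the distance from (2, 3) to the farthest point.
Squared distances: 20, 2, 61, 101, 125, 34.
Maximum is 125, attained at (4, -8).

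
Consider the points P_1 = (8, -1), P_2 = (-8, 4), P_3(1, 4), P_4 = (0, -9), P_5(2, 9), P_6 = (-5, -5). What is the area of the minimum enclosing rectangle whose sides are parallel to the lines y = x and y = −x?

In coordinates u = x + y, v = x − y the rectangle is axis-aligned; the map (x,y)→(u,v) scales areas by 2.
u-values: 7, -4, 5, -9, 11, -10; range = 11 − (-10) = 21.
v-values: 9, -12, -3, 9, -7, 0; range = 9 − (-12) = 21.
Area = (21 × 21) / 2 = 220.5.

220.5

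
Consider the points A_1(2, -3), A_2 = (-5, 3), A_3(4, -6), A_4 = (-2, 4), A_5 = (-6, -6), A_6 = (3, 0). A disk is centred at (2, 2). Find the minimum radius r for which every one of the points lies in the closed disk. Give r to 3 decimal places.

11.314

The required radius is the distance from (2, 2) to the farthest point.
Squared distances: 25, 50, 68, 20, 128, 5.
Maximum is 128, attained at A_5.
r = √128 ≈ 11.314.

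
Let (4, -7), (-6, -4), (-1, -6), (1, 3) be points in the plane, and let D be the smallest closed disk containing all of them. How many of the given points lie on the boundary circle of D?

The minimum enclosing circle of a finite set is fixed by two of the points (as a diameter) or three (as a circumcircle).
The minimum enclosing circle is determined by three boundary points: (4, -7), (-6, -4), (1, 3).
Their circumcentre is (-5/26, -73/26) with r² = 11881/338.
The farthest remaining point (-1, -6) is at distance² 3665/338 ≤ 11881/338.
The points at distance exactly r from the centre are (4, -7), (-6, -4), (1, 3) — 3 points.

3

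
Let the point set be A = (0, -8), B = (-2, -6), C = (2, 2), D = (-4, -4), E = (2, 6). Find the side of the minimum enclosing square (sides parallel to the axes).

The bounding box has width 6 and height 14.
An axis-aligned square enclosing the set must have side ≥ max(width, height).
So the minimum side is max(6, 14) = 14.

14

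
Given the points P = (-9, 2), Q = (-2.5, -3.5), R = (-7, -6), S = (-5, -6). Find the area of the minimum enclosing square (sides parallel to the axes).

64

The bounding box has width 6.5 and height 8.
An axis-aligned square enclosing the set must have side ≥ max(width, height).
So the minimum side is max(6.5, 8) = 8.
Area = 8² = 64.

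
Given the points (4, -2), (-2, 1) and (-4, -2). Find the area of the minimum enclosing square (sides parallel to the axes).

64

The bounding box has width 8 and height 3.
An axis-aligned square enclosing the set must have side ≥ max(width, height).
So the minimum side is max(8, 3) = 8.
Area = 8² = 64.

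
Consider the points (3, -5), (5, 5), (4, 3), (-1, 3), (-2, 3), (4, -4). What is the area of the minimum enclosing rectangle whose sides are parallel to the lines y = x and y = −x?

78

In coordinates u = x + y, v = x − y the rectangle is axis-aligned; the map (x,y)→(u,v) scales areas by 2.
u-values: -2, 10, 7, 2, 1, 0; range = 10 − (-2) = 12.
v-values: 8, 0, 1, -4, -5, 8; range = 8 − (-5) = 13.
Area = (12 × 13) / 2 = 78.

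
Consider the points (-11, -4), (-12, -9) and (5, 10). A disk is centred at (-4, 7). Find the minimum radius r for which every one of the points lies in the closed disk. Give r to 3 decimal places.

17.889

The required radius is the distance from (-4, 7) to the farthest point.
Squared distances: 170, 320, 90.
Maximum is 320, attained at (-12, -9).
r = √320 ≈ 17.889.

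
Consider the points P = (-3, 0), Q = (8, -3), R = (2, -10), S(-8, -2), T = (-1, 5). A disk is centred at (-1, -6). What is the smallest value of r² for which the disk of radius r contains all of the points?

The required radius is the distance from (-1, -6) to the farthest point.
Squared distances: 40, 90, 25, 65, 121.
Maximum is 121, attained at T.

121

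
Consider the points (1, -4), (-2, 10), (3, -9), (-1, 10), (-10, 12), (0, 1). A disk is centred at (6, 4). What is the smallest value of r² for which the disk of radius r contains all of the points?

The required radius is the distance from (6, 4) to the farthest point.
Squared distances: 89, 100, 178, 85, 320, 45.
Maximum is 320, attained at (-10, 12).

320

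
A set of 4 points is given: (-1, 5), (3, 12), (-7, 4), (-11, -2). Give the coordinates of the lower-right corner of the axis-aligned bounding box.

x-range [-11, 3], y-range [-2, 12].
The lower-right corner is (3, -2).

(3, -2)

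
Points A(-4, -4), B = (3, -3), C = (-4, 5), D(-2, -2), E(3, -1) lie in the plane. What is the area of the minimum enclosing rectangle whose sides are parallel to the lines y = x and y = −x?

75

In coordinates u = x + y, v = x − y the rectangle is axis-aligned; the map (x,y)→(u,v) scales areas by 2.
u-values: -8, 0, 1, -4, 2; range = 2 − (-8) = 10.
v-values: 0, 6, -9, 0, 4; range = 6 − (-9) = 15.
Area = (10 × 15) / 2 = 75.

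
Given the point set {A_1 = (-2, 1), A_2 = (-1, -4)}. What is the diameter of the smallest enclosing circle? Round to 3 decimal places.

5.099

The smallest circle enclosing two points has them as diameter endpoints.
Centre = midpoint = (-1.5, -1.5); r² = |A_1A_2|²/4 = 26/4 = 6.5.
Diameter = 2r = 2√(6.5) ≈ 5.099.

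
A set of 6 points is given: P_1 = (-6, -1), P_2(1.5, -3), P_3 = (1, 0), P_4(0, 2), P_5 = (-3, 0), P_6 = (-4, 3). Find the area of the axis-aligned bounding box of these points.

45

x ranges over [-6, 1.5], width 7.5.
y ranges over [-3, 3], height 6.
Area = 7.5 × 6 = 45.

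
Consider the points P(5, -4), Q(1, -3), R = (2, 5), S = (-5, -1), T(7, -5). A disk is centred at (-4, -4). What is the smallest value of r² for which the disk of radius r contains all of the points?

122

The required radius is the distance from (-4, -4) to the farthest point.
Squared distances: 81, 26, 117, 10, 122.
Maximum is 122, attained at T.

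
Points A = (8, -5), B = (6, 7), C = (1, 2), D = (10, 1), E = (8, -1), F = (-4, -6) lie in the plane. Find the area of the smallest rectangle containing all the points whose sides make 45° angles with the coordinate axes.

161

In coordinates u = x + y, v = x − y the rectangle is axis-aligned; the map (x,y)→(u,v) scales areas by 2.
u-values: 3, 13, 3, 11, 7, -10; range = 13 − (-10) = 23.
v-values: 13, -1, -1, 9, 9, 2; range = 13 − (-1) = 14.
Area = (23 × 14) / 2 = 161.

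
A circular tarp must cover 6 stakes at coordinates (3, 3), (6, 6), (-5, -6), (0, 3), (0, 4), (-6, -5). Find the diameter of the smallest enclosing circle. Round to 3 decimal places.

A smallest enclosing disk is always determined by at most three of the input points on its boundary.
The minimum enclosing circle is determined by three boundary points: (6, 6), (-5, -6), (-6, -5).
Their circumcentre is (11/46, 11/46) with r² = 70225/1058.
The farthest remaining point (3, 3) is at distance² 16129/1058 ≤ 70225/1058.
Diameter = 2r = 2√(70225/1058) ≈ 16.294.

16.294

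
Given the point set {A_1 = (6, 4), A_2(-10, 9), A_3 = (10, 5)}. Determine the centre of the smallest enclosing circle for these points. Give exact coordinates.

(0, 7)

Side lengths²: A_1A_2² = 281, A_1A_3² = 17, A_2A_3² = 416.
Since A_2A_3² = 416 ≥ 281 + 17 = 298, the angle opposite A_2A_3 is not acute, so the smallest enclosing circle has A_2A_3 as diameter.
Centre = midpoint of A_2A_3 = (0, 7), r² = 416/4 = 104.
Centre = (0, 7).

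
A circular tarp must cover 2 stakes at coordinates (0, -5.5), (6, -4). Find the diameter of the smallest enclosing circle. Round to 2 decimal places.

The smallest circle enclosing two points has them as diameter endpoints.
Centre = midpoint = (3, -4.75); r² = |(0, -5.5)−(6, -4)|²/4 = 38.25/4 = 9.5625.
Diameter = 2r = 2√(9.5625) ≈ 6.18.

6.18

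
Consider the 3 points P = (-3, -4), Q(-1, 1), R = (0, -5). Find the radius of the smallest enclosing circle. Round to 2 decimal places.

Side lengths²: PQ² = 29, PR² = 10, QR² = 37.
Since QR² = 37 < 29 + 10 = 39, the triangle is acute, so the smallest enclosing circle is the circumcircle.
Circumcentre = (-23/34, -69/34), r² = 5365/578.
r = √(5365/578) ≈ 3.05.

3.05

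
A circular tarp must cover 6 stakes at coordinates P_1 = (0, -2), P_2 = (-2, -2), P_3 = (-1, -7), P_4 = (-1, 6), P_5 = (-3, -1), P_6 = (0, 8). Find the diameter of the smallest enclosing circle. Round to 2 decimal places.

15.03

By Welzl's lemma the MEC is supported by two points (diametrically opposite) or three points (on a circumcircle).
The farthest pair is P_3–P_6 with squared distance 226. The circle on this segment as diameter has centre (-0.5, 0.5) and r² = 226/4 = 56.5.
Check P_1: distance² to centre = 6.5 ≤ 56.5, so it lies inside.
All remaining points lie in this disk, and no smaller disk contains both endpoints, so this is the minimum enclosing circle.
Diameter = 2r = 2√(56.5) ≈ 15.03.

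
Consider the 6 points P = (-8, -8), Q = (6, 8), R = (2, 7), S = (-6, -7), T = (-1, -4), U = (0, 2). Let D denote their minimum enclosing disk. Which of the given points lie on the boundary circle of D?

P, Q

The farthest pair is P–Q with squared distance 452. The circle on this segment as diameter has centre (-1, 0) and r² = 452/4 = 113.
Check R: distance² to centre = 58 ≤ 113, so it lies inside.
All remaining points lie in this disk, and no smaller disk contains both endpoints, so this is the minimum enclosing circle.
The points at distance exactly r from the centre are P, Q — 2 points.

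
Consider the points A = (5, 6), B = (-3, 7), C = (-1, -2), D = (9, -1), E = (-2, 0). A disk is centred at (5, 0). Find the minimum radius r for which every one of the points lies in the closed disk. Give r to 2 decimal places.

10.63

The required radius is the distance from (5, 0) to the farthest point.
Squared distances: 36, 113, 40, 17, 49.
Maximum is 113, attained at B.
r = √113 ≈ 10.63.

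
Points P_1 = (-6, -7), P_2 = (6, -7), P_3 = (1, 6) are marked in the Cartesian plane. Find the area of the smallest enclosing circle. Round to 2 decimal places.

196.54

Side lengths²: P_1P_2² = 144, P_1P_3² = 218, P_2P_3² = 194.
Since P_1P_3² = 218 < 194 + 144 = 338, the triangle is acute, so the smallest enclosing circle is the circumcircle.
Circumcentre = (0, -24/13), r² = 10573/169.
Area = π·r² = π·10573/169 ≈ 196.54.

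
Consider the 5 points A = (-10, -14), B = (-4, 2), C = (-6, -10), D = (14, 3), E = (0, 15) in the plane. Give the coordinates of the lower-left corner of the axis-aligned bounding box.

(-10, -14)

x-range [-10, 14], y-range [-14, 15].
The lower-left corner is (-10, -14).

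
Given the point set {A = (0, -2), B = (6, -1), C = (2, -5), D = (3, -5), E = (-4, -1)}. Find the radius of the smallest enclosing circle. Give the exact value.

The farthest pair is B–E with squared distance 100. The circle on this segment as diameter has centre (1, -1) and r² = 100/4 = 25.
Check A: distance² to centre = 2 ≤ 25, so it lies inside.
All remaining points lie in this disk, and no smaller disk contains both endpoints, so this is the minimum enclosing circle.
r = √25 = 5.

5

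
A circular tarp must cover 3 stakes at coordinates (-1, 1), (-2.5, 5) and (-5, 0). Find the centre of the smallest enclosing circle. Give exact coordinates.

(-97/28, 33/14)

Call the three points A, B, C in the order given.
Side lengths²: AB² = 18.25, AC² = 17, BC² = 31.25.
Since BC² = 31.25 < 18.25 + 17 = 35.25, the triangle is acute, so the smallest enclosing circle is the circumcircle.
Circumcentre = (-97/28, 33/14), r² = 6205/784.
Centre = (-97/28, 33/14).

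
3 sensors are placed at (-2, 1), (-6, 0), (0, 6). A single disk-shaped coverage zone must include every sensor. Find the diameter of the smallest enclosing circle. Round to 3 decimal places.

8.485

Call the three points A, B, C in the order given.
Side lengths²: AB² = 17, AC² = 29, BC² = 72.
Since BC² = 72 ≥ 29 + 17 = 46, the angle opposite BC is not acute, so the smallest enclosing circle has BC as diameter.
Centre = midpoint of BC = (-3, 3), r² = 72/4 = 18.
Diameter = 2r = 2√18 ≈ 8.485.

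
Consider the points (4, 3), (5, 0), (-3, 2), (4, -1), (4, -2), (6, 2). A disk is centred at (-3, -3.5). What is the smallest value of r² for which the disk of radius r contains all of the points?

The required radius is the distance from (-3, -3.5) to the farthest point.
Squared distances: 91.25, 76.25, 30.25, 55.25, 51.25, 111.25.
Maximum is 111.25, attained at (6, 2).

111.25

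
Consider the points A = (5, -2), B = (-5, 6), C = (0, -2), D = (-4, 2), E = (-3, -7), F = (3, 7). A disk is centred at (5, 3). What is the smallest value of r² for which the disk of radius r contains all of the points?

164

The required radius is the distance from (5, 3) to the farthest point.
Squared distances: 25, 109, 50, 82, 164, 20.
Maximum is 164, attained at E.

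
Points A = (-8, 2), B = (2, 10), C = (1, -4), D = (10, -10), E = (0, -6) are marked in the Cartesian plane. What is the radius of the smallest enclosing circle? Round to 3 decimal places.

A smallest enclosing disk is always determined by at most three of the input points on its boundary.
The minimum enclosing circle is determined by three boundary points: A, B, D.
Their circumcentre is (31/11, -14/11) with r² = 15457/121.
The farthest remaining point E is at distance² 3665/121 ≤ 15457/121.
r = √(15457/121) ≈ 11.302.

11.302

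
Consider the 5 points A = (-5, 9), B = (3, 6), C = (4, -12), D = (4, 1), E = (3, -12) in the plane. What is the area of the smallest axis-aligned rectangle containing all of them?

x ranges over [-5, 4], width 9.
y ranges over [-12, 9], height 21.
Area = 9 × 21 = 189.

189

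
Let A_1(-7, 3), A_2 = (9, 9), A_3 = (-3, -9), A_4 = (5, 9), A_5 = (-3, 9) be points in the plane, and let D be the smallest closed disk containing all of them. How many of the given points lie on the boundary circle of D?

3

The minimum enclosing circle of a finite set is fixed by two of the points (as a diameter) or three (as a circumcircle).
The farthest pair is A_2–A_3 with squared distance 468. The circle on this segment as diameter has centre (3, 0) and r² = 468/4 = 117.
Check A_1: distance² to centre = 109 ≤ 117, so it lies inside.
All remaining points lie in this disk, and no smaller disk contains both endpoints, so this is the minimum enclosing circle.
The points at distance exactly r from the centre are A_2, A_3, A_5 — 3 points.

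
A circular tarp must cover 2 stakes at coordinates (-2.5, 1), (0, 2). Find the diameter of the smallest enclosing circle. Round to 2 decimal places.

2.69

The smallest circle enclosing two points has them as diameter endpoints.
Centre = midpoint = (-1.25, 1.5); r² = |(-2.5, 1)−(0, 2)|²/4 = 7.25/4 = 1.8125.
Diameter = 2r = 2√(1.8125) ≈ 2.69.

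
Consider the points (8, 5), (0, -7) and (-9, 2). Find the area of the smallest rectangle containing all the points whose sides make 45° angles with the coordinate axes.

In coordinates u = x + y, v = x − y the rectangle is axis-aligned; the map (x,y)→(u,v) scales areas by 2.
u-values: 13, -7, -7; range = 13 − (-7) = 20.
v-values: 3, 7, -11; range = 7 − (-11) = 18.
Area = (20 × 18) / 2 = 180.

180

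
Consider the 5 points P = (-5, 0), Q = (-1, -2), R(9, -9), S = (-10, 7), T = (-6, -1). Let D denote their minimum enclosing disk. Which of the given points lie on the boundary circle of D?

By Welzl's lemma the MEC is supported by two points (diametrically opposite) or three points (on a circumcircle).
The farthest pair is R–S with squared distance 617. The circle on this segment as diameter has centre (-0.5, -1) and r² = 617/4 = 154.25.
Check P: distance² to centre = 21.25 ≤ 154.25, so it lies inside.
All remaining points lie in this disk, and no smaller disk contains both endpoints, so this is the minimum enclosing circle.
The points at distance exactly r from the centre are R, S — 2 points.

R, S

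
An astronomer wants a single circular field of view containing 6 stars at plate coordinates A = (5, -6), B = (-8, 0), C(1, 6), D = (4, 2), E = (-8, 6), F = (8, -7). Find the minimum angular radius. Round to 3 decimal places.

The farthest pair is E–F with squared distance 425. The circle on this segment as diameter has centre (0, -0.5) and r² = 425/4 = 106.25.
Check A: distance² to centre = 55.25 ≤ 106.25, so it lies inside.
All remaining points lie in this disk, and no smaller disk contains both endpoints, so this is the minimum enclosing circle.
r = √(106.25) ≈ 10.308.

10.308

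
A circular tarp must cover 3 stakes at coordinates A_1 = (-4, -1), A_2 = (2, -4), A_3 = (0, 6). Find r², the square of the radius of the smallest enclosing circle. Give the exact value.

Side lengths²: A_1A_2² = 45, A_1A_3² = 65, A_2A_3² = 104.
Since A_2A_3² = 104 < 65 + 45 = 110, the triangle is acute, so the smallest enclosing circle is the circumcircle.
Circumcentre = (13/18, 17/18), r² = 4225/162.

4225/162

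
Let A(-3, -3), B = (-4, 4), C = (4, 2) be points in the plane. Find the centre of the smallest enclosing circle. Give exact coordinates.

(-14/27, 25/27)

Side lengths²: AB² = 50, AC² = 74, BC² = 68.
Since AC² = 74 < 68 + 50 = 118, the triangle is acute, so the smallest enclosing circle is the circumcircle.
Circumcentre = (-14/27, 25/27), r² = 15725/729.
Centre = (-14/27, 25/27).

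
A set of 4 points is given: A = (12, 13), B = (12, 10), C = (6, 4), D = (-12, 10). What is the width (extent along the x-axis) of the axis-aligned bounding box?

max x = 12, min x = -12, so width = 24.

24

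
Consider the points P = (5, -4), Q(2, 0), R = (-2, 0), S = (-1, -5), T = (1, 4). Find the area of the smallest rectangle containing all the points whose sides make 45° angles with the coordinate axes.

In coordinates u = x + y, v = x − y the rectangle is axis-aligned; the map (x,y)→(u,v) scales areas by 2.
u-values: 1, 2, -2, -6, 5; range = 5 − (-6) = 11.
v-values: 9, 2, -2, 4, -3; range = 9 − (-3) = 12.
Area = (11 × 12) / 2 = 66.

66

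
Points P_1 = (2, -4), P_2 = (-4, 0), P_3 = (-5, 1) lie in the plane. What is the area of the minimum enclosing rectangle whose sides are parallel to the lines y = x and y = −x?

12

In coordinates u = x + y, v = x − y the rectangle is axis-aligned; the map (x,y)→(u,v) scales areas by 2.
u-values: -2, -4, -4; range = -2 − (-4) = 2.
v-values: 6, -4, -6; range = 6 − (-6) = 12.
Area = (2 × 12) / 2 = 12.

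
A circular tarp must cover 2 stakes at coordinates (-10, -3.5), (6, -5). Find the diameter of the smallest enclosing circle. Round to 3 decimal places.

16.070

The smallest circle enclosing two points has them as diameter endpoints.
Centre = midpoint = (-2, -4.25); r² = |(-10, -3.5)−(6, -5)|²/4 = 258.25/4 = 64.5625.
Diameter = 2r = 2√(64.5625) ≈ 16.070.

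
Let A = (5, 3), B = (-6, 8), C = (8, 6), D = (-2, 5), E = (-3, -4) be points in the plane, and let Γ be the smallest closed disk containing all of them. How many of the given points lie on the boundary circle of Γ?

3

By Welzl's lemma the MEC is supported by two points (diametrically opposite) or three points (on a circumcircle).
The minimum enclosing circle is determined by three boundary points: B, C, E.
Their circumcentre is (25/54, 175/54) with r² = 93925/1458.
The farthest remaining point A is at distance² 30097/1458 ≤ 93925/1458.
The points at distance exactly r from the centre are B, C, E — 3 points.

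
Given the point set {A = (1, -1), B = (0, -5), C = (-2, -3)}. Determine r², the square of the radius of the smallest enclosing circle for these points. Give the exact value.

Side lengths²: AB² = 17, AC² = 13, BC² = 8.
Since AB² = 17 < 13 + 8 = 21, the triangle is acute, so the smallest enclosing circle is the circumcircle.
Circumcentre = (0.1, -2.9), r² = 4.42.

4.42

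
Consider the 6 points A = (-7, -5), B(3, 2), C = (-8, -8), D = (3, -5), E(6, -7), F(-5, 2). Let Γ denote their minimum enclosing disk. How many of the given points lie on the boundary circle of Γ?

A smallest enclosing disk is always determined by at most three of the input points on its boundary.
The minimum enclosing circle is determined by three boundary points: B, C, E.
Their circumcentre is (-105/86, -379/86) with r² = 217685/3698.
The farthest remaining point F is at distance² 204613/3698 ≤ 217685/3698.
The points at distance exactly r from the centre are B, C, E — 3 points.

3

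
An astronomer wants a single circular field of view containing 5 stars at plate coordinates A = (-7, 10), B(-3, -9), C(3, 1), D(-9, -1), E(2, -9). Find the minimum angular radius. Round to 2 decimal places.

10.51

A smallest enclosing disk is always determined by at most three of the input points on its boundary.
The farthest pair is A–E with squared distance 442. The circle on this segment as diameter has centre (-2.5, 0.5) and r² = 442/4 = 110.5.
Check B: distance² to centre = 90.5 ≤ 110.5, so it lies inside.
All remaining points lie in this disk, and no smaller disk contains both endpoints, so this is the minimum enclosing circle.
r = √(110.5) ≈ 10.51.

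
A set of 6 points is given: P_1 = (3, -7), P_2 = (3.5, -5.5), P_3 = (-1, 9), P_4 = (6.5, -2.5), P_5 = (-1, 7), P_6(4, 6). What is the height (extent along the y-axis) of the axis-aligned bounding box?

max y = 9, min y = -7, so height = 16.

16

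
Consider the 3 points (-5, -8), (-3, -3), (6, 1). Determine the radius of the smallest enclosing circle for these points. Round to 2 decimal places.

7.11

Call the three points A, B, C in the order given.
Side lengths²: AB² = 29, AC² = 202, BC² = 97.
Since AC² = 202 ≥ 97 + 29 = 126, the angle opposite AC is not acute, so the smallest enclosing circle has AC as diameter.
Centre = midpoint of AC = (0.5, -3.5), r² = 202/4 = 50.5.
r = √(50.5) ≈ 7.11.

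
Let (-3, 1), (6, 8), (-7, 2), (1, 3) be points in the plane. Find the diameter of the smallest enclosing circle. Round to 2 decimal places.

By Welzl's lemma the MEC is supported by two points (diametrically opposite) or three points (on a circumcircle).
The farthest pair is (6, 8)–(-7, 2) with squared distance 205. The circle on this segment as diameter has centre (-0.5, 5) and r² = 205/4 = 51.25.
Check (-3, 1): distance² to centre = 22.25 ≤ 51.25, so it lies inside.
All remaining points lie in this disk, and no smaller disk contains both endpoints, so this is the minimum enclosing circle.
Diameter = 2r = 2√(51.25) ≈ 14.32.

14.32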